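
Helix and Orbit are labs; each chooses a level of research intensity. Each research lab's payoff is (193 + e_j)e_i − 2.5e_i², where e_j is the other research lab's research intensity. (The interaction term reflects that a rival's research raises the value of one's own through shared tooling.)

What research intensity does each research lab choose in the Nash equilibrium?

48.25

Helix's payoff is (193 + e_O)e_H − 2.5e_H².
∂π/∂e_H = 193 + e_O − 5e_H = 0, so e_H = 38.6 + 0.2e_O.
Setting e_H = e_O in the reaction function: e_H = 38.6 + 0.2e_H, so e_H = 38.6 / 0.8 = 48.25.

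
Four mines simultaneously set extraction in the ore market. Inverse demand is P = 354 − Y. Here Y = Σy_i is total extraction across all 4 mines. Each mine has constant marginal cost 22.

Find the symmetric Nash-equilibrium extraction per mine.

66.4

A representative mine's profit is π_i = y_i(354 − Y) − 22y_i, with Y = y_i + Σ_{j≠i} y_j.
First-order condition: 332 − 2y_i − Σ_{j≠i} y_j = 0.
With identical mines, set every y_j = y: then 332 − 2y − 3y = 0, i.e. y = 332/5 = 66.4.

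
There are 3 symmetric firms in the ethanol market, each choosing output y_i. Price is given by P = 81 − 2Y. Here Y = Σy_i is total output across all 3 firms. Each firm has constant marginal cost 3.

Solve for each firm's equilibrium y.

9.75

A representative firm's profit is π_i = y_i(81 − 2Y) − 3y_i, with Y = y_i + Σ_{j≠i} y_j.
First-order condition: 78 − 4y_i − 2Σ_{j≠i} y_j = 0.
In a symmetric equilibrium every firm chooses the same y, so Σ_{j≠i} y_j = 2y. The condition becomes 78 − 8y = 0, giving y = 78/8 = 9.75.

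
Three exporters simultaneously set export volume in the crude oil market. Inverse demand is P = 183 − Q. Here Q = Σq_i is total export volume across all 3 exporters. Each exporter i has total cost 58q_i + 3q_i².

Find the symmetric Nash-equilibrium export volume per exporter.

12.5

A representative exporter's profit is π_i = q_i(183 − Q) − 58q_i − 3q_i², with Q = q_i + Σ_{j≠i} q_j.
First-order condition: 125 − 8q_i − Σ_{j≠i} q_j = 0.
Imposing symmetry (q_j = q for all j) turns Σ_{j≠i} q_j into 2q, so 125 = 10q and q = 12.5.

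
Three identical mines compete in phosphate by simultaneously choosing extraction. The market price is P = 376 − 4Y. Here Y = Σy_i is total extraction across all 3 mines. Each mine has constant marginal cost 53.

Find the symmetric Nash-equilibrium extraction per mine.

20.1875

A representative mine's profit is π_i = y_i(376 − 4Y) − 53y_i, with Y = y_i + Σ_{j≠i} y_j.
First-order condition: 323 − 8y_i − 4Σ_{j≠i} y_j = 0.
With identical mines, set every y_j = y: then 323 − 8y − 8y = 0, i.e. y = 323/16 = 20.1875.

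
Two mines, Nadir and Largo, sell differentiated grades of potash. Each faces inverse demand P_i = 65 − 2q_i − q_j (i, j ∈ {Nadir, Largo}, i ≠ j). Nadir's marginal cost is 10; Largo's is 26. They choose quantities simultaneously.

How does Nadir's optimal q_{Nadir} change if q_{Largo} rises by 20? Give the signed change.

Mine Nadir's profit: π = q_{Nadir}(65 − 2q_{Nadir} − q_{Largo}) − 10q_{Nadir}.
∂π/∂q_{Nadir} = 55 − 4q_{Nadir} − q_{Largo} = 0 ⇒ q_{Nadir} = 13.75 − 0.25q_{Largo}.
The reaction-function slope is −0.25, so a 20-unit rise in q_{Largo} moves q_{Nadir} by −0.25 × 20 = −5. Nadir's best response falls — the actions are strategic substitutes.

-5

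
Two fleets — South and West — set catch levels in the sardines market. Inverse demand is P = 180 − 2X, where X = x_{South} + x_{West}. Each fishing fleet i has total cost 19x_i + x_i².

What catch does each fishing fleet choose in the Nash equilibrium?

Fishing fleet South's profit: π = x_{South}(180 − 2(x_{South} + x_{West})) − 19x_{South} − x_{South}².
∂π/∂x_{South} = 161 − 6x_{South} − 2x_{West} = 0, so x_{South} = 161/6 − (1/3)x_{West}.
By symmetry x_{West} = x_{South}; substituting into the reaction function, (4/3)x_{South} = 161/6 and x_{South} = 20.125.

20.125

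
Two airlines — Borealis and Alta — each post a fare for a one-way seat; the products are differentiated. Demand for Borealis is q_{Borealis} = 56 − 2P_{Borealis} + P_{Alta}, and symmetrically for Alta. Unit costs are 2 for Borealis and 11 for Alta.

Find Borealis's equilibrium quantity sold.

Borealis's profit: π = (P_{Borealis} − 2)(56 − 2P_{Borealis} + P_{Alta}).
∂π/∂P_{Borealis} = 60 − 4P_{Borealis} + P_{Alta} = 0 ⇒ P_{Borealis} = 15 + 0.25P_{Alta}.
Similarly P_{Alta} = 19.5 + 0.25P_{Borealis}.
Plugging P_{Alta} into Borealis's best response: P_{Borealis} = 15 + 0.25(19.5 + 0.25P_{Borealis}) ⇒ 0.9375P_{Borealis} = 19.875, so P_{Borealis} = 21.2.
Then P_{Alta} = 19.5 + 0.25·21.2 = 24.8.
q_{Borealis} = 56 − 2·21.2 + 24.8 = 38.4.

38.4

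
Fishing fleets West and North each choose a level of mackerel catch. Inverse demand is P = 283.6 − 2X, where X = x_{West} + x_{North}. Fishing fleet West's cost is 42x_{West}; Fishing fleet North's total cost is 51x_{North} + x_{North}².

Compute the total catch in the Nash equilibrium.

71.58

Fishing fleet West's profit: π = x_{West}(283.6 − 2(x_{West} + x_{North})) − 42x_{West}.
∂π/∂x_{West} = 241.6 − 4x_{West} − 2x_{North} = 0, so x_{West} = 60.4 − 0.5x_{North}.
For North: ∂π/∂x_{North} = 232.6 − 6x_{North} − 2x_{West} = 0 ⇒ x_{North} = 1163/30 − (1/3)x_{West}.
Solving the two reaction functions simultaneously: (1 − (−0.5)(−1/3))x_{West} = 60.4 − 0.5·(1163/30), so (5/6)x_{West} = 2461/60 and x_{West} = 49.22.
Then x_{North} = 1163/30 − (1/3)·49.22 = 22.36.
Total catch: 49.22 + 22.36 = 71.58.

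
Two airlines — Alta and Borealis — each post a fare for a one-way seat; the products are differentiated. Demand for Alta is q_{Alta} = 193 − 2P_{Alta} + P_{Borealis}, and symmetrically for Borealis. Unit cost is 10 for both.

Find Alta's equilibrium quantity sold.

122

Alta's profit: π = (P_{Alta} − 10)(193 − 2P_{Alta} + P_{Borealis}).
∂π/∂P_{Alta} = 213 − 4P_{Alta} + P_{Borealis} = 0 ⇒ P_{Alta} = 53.25 + 0.25P_{Borealis}.
Setting P_{Alta} = P_{Borealis} in the reaction function: P_{Alta} = 53.25 + 0.25P_{Alta}, so P_{Alta} = 53.25 / 0.75 = 71.
q_{Alta} = 193 − 2·71 + 71 = 122.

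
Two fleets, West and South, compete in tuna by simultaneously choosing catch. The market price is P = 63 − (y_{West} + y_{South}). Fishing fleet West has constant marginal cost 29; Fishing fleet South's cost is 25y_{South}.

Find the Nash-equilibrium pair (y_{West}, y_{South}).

Fishing fleet West's profit: π = y_{West}(63 − (y_{West} + y_{South})) − 29y_{West}.
∂π/∂y_{West} = 34 − 2y_{West} − y_{South} = 0, so y_{West} = 17 − 0.5y_{South}.
By the same steps for South: y_{South} = 19 − 0.5y_{West}.
Plugging y_{South} into West's best response: y_{West} = 17 − 0.5(19 − 0.5y_{West}) ⇒ 0.75y_{West} = 7.5, so y_{West} = 10.
Then y_{South} = 19 − 0.5·10 = 14.

10, 14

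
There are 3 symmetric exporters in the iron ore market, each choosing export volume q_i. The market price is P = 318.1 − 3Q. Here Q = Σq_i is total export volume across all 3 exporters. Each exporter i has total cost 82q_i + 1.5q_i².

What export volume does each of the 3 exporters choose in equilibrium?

15.74

A representative exporter's profit is π_i = q_i(318.1 − 3Q) − 82q_i − 1.5q_i², with Q = q_i + Σ_{j≠i} q_j.
First-order condition: 236.1 − 9q_i − 3Σ_{j≠i} q_j = 0.
With identical exporters, set every q_j = q: then 236.1 − 9q − 6q = 0, i.e. q = 236.1/15 = 15.74.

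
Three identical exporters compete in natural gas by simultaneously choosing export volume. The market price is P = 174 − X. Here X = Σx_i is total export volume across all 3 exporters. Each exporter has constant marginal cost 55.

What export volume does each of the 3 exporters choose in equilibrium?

29.75

A representative exporter's profit is π_i = x_i(174 − X) − 55x_i, with X = x_i + Σ_{j≠i} x_j.
First-order condition: 119 − 2x_i − Σ_{j≠i} x_j = 0.
With identical exporters, set every x_j = x: then 119 − 2x − 2x = 0, i.e. x = 119/4 = 29.75.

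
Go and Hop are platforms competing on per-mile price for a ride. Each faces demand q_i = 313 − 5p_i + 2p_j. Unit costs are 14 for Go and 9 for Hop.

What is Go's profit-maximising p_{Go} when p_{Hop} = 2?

38.7

Go's profit: π = (p_{Go} − 14)(313 − 5p_{Go} + 2p_{Hop}).
∂π/∂p_{Go} = 383 − 10p_{Go} + 2p_{Hop} = 0 ⇒ p_{Go} = 38.3 + 0.2p_{Hop}.
At p_{Hop} = 2: p_{Go} = 38.3 + 0.2·2 = 38.7.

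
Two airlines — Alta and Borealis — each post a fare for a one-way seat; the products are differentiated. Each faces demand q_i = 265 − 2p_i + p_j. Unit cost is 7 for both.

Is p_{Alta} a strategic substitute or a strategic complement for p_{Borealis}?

strategic complements

Alta's profit: π = (p_{Alta} − 7)(265 − 2p_{Alta} + p_{Borealis}).
∂π/∂p_{Alta} = 279 − 4p_{Alta} + p_{Borealis} = 0 ⇒ p_{Alta} = 69.75 + 0.25p_{Borealis}.
The best-response slope dp_{Alta}/dp_{Borealis} = 0.25 > 0: the reaction function is upward-sloping, so the choices are strategic complements.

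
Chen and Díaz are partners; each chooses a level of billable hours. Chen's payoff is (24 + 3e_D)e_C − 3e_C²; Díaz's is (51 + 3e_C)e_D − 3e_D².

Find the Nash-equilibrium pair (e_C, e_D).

Expanding Chen's payoff: 24e_C + 3e_De_C − 3e_C².
∂π/∂e_C = 24 + 3e_D − 6e_C = 0, so e_C = 4 + 0.5e_D.
Likewise for Díaz: e_D = 8.5 + 0.5e_C.
Substituting the second reaction function into the first: e_C = 4 + 0.5(8.5 + 0.5e_C), which gives 0.75e_C = 8.25 ⇒ e_C = 11.
Then e_D = 8.5 + 0.5·11 = 14.

11, 14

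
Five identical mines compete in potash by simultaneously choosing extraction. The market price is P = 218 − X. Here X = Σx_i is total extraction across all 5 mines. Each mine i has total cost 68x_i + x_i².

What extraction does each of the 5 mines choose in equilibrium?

A representative mine's profit is π_i = x_i(218 − X) − 68x_i − x_i², with X = x_i + Σ_{j≠i} x_j.
First-order condition: 150 − 4x_i − Σ_{j≠i} x_j = 0.
With identical mines, set every x_j = x: then 150 − 4x − 4x = 0, i.e. x = 150/8 = 18.75.

18.75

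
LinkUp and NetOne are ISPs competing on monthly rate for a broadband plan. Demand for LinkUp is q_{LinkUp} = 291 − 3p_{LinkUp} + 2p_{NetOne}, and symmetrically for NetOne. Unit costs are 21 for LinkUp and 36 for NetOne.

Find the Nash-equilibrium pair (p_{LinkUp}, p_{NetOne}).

91.3125, 96.9375

LinkUp's profit: π = (p_{LinkUp} − 21)(291 − 3p_{LinkUp} + 2p_{NetOne}).
∂π/∂p_{LinkUp} = 354 − 6p_{LinkUp} + 2p_{NetOne} = 0 ⇒ p_{LinkUp} = 59 + (1/3)p_{NetOne}.
Similarly p_{NetOne} = 66.5 + (1/3)p_{LinkUp}.
Solving the two reaction functions simultaneously: (1 − (1/3)(1/3))p_{LinkUp} = 59 + (1/3)·66.5, so (8/9)p_{LinkUp} = 487/6 and p_{LinkUp} = 91.3125.
Then p_{NetOne} = 66.5 + (1/3)·91.3125 = 96.9375.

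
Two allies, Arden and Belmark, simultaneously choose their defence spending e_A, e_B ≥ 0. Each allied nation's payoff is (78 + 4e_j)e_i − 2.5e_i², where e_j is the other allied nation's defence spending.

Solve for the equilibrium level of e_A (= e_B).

Arden's payoff is (78 + 4e_B)e_A − 2.5e_A².
∂π/∂e_A = 78 + 4e_B − 5e_A = 0, so e_A = 15.6 + 0.8e_B.
The game is symmetric, so in equilibrium e_B = e_A: the reaction function gives 0.2e_A = 15.6, hence e_A = 78.

78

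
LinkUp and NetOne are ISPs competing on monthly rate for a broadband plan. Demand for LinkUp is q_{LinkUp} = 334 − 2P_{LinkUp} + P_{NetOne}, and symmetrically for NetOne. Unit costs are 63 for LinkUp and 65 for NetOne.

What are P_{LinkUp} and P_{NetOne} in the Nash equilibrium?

LinkUp's profit: π = (P_{LinkUp} − 63)(334 − 2P_{LinkUp} + P_{NetOne}).
∂π/∂P_{LinkUp} = 460 − 4P_{LinkUp} + P_{NetOne} = 0 ⇒ P_{LinkUp} = 115 + 0.25P_{NetOne}.
Similarly P_{NetOne} = 116 + 0.25P_{LinkUp}.
Plugging P_{NetOne} into LinkUp's best response: P_{LinkUp} = 115 + 0.25(116 + 0.25P_{LinkUp}) ⇒ 0.9375P_{LinkUp} = 144, so P_{LinkUp} = 153.6.
Then P_{NetOne} = 116 + 0.25·153.6 = 154.4.

153.6, 154.4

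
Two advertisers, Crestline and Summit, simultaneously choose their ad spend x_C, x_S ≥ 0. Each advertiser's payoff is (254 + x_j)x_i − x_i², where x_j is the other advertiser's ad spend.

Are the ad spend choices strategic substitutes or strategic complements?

strategic complements

Crestline's payoff is (254 + x_S)x_C − x_C².
∂π/∂x_C = 254 + x_S − 2x_C = 0, so x_C = 127 + 0.5x_S.
The best-response slope dx_C/dx_S = 0.5 > 0: the reaction function is upward-sloping, so the choices are strategic complements.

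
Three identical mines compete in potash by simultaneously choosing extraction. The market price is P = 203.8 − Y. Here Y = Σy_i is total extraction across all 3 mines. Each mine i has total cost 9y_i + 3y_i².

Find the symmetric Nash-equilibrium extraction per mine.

A representative mine's profit is π_i = y_i(203.8 − Y) − 9y_i − 3y_i², with Y = y_i + Σ_{j≠i} y_j.
First-order condition: 194.8 − 8y_i − Σ_{j≠i} y_j = 0.
In a symmetric equilibrium every mine chooses the same y, so Σ_{j≠i} y_j = 2y. The condition becomes 194.8 − 10y = 0, giving y = 194.8/10 = 19.48.

19.48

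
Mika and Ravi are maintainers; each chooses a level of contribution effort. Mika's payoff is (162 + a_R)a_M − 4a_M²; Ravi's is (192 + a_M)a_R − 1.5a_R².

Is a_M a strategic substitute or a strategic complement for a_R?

strategic complements

Expanding Mika's payoff: 162a_M + a_Ra_M − 4a_M².
∂π/∂a_M = 162 + a_R − 8a_M = 0, so a_M = 20.25 + 0.125a_R.
The best-response slope da_M/da_R = 0.125 > 0: the reaction function is upward-sloping, so the choices are strategic complements.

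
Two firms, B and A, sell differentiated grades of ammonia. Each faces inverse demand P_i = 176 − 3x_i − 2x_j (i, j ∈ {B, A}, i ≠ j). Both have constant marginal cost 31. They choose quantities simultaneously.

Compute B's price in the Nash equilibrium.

Firm B's profit: π = x_B(176 − 3x_B − 2x_A) − 31x_B.
∂π/∂x_B = 145 − 6x_B − 2x_A = 0 ⇒ x_B = 145/6 − (1/3)x_A.
The game is symmetric, so in equilibrium x_A = x_B: the reaction function gives (4/3)x_B = 145/6, hence x_B = 18.125.
P_B = 176 − 3·18.125 − 2·18.125 = 85.375.

85.375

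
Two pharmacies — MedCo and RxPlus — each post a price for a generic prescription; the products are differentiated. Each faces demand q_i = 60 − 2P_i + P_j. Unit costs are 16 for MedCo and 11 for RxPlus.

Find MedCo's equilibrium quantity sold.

28

MedCo's profit: π = (P_{MedCo} − 16)(60 − 2P_{MedCo} + P_{RxPlus}).
∂π/∂P_{MedCo} = 92 − 4P_{MedCo} + P_{RxPlus} = 0 ⇒ P_{MedCo} = 23 + 0.25P_{RxPlus}.
Similarly P_{RxPlus} = 20.5 + 0.25P_{MedCo}.
Substituting the second reaction function into the first: P_{MedCo} = 23 + 0.25(20.5 + 0.25P_{MedCo}), which gives 0.9375P_{MedCo} = 28.125 ⇒ P_{MedCo} = 30.
Then P_{RxPlus} = 20.5 + 0.25·30 = 28.
q_{MedCo} = 60 − 2·30 + 28 = 28.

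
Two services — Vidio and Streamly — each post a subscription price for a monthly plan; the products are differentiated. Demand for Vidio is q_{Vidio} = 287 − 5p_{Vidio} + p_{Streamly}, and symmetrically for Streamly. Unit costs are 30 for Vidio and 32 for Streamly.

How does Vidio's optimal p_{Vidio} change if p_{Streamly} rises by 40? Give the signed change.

Vidio's profit: π = (p_{Vidio} − 30)(287 − 5p_{Vidio} + p_{Streamly}).
∂π/∂p_{Vidio} = 437 − 10p_{Vidio} + p_{Streamly} = 0 ⇒ p_{Vidio} = 43.7 + 0.1p_{Streamly}.
The reaction-function slope is 0.1, so a 40-unit rise in p_{Streamly} moves p_{Vidio} by 0.1 × 40 = 4. Vidio's best response rises — the actions are strategic complements.

4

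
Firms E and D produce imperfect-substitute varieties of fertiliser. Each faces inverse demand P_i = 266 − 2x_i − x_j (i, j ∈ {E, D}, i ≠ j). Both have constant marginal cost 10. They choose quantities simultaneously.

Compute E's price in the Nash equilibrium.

112.4

Firm E's profit: π = x_E(266 − 2x_E − x_D) − 10x_E.
∂π/∂x_E = 256 − 4x_E − x_D = 0 ⇒ x_E = 64 − 0.25x_D.
The game is symmetric, so in equilibrium x_D = x_E: the reaction function gives 1.25x_E = 64, hence x_E = 51.2.
P_E = 266 − 2·51.2 − 51.2 = 112.4.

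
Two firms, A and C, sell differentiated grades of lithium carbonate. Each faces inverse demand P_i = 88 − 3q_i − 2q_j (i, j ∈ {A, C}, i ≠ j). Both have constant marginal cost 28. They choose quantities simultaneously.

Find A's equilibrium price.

Firm A's profit: π = q_A(88 − 3q_A − 2q_C) − 28q_A.
∂π/∂q_A = 60 − 6q_A − 2q_C = 0 ⇒ q_A = 10 − (1/3)q_C.
By symmetry q_C = q_A; substituting into the reaction function, (4/3)q_A = 10 and q_A = 7.5.
P_A = 88 − 3·7.5 − 2·7.5 = 50.5.

50.5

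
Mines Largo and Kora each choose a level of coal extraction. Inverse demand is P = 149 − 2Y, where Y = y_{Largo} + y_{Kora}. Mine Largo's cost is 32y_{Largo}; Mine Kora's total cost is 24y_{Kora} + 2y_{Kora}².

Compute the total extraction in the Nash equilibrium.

Mine Largo's profit: π = y_{Largo}(149 − 2(y_{Largo} + y_{Kora})) − 32y_{Largo}.
∂π/∂y_{Largo} = 117 − 4y_{Largo} − 2y_{Kora} = 0, so y_{Largo} = 29.25 − 0.5y_{Kora}.
For Kora: ∂π/∂y_{Kora} = 125 − 8y_{Kora} − 2y_{Largo} = 0 ⇒ y_{Kora} = 15.625 − 0.25y_{Largo}.
Solving the two reaction functions simultaneously: (1 − (−0.5)(−0.25))y_{Largo} = 29.25 − 0.5·15.625, so 0.875y_{Largo} = 21.4375 and y_{Largo} = 24.5.
Then y_{Kora} = 15.625 − 0.25·24.5 = 9.5.
Total extraction: 24.5 + 9.5 = 34.

34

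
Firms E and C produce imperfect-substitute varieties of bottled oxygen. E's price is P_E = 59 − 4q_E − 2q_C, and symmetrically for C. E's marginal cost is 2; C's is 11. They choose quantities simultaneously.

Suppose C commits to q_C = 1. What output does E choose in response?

6.875

Firm E's profit: π = q_E(59 − 4q_E − 2q_C) − 2q_E.
∂π/∂q_E = 57 − 8q_E − 2q_C = 0 ⇒ q_E = 7.125 − 0.25q_C.
At q_C = 1: q_E = 7.125 − 0.25·1 = 6.875.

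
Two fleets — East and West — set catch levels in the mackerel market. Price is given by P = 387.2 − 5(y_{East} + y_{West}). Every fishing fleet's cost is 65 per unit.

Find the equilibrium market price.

172.4

Fishing fleet East's profit: π = y_{East}(387.2 − 5(y_{East} + y_{West})) − 65y_{East}.
∂π/∂y_{East} = 322.2 − 10y_{East} − 5y_{West} = 0, so y_{East} = 32.22 − 0.5y_{West}.
By symmetry y_{West} = y_{East}; substituting into the reaction function, 1.5y_{East} = 32.22 and y_{East} = 21.48.
Equilibrium price: P = 387.2 − 5·42.96 = 172.4.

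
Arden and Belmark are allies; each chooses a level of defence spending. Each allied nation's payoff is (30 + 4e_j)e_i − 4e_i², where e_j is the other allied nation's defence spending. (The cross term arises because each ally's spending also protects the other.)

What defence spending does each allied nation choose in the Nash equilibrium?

7.5

Arden's payoff is (30 + 4e_B)e_A − 4e_A².
∂π/∂e_A = 30 + 4e_B − 8e_A = 0, so e_A = 3.75 + 0.5e_B.
Setting e_A = e_B in the reaction function: e_A = 3.75 + 0.5e_A, so e_A = 3.75 / 0.5 = 7.5.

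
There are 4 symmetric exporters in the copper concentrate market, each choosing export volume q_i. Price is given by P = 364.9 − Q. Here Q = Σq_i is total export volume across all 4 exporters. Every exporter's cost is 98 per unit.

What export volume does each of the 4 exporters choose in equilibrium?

53.38

A representative exporter's profit is π_i = q_i(364.9 − Q) − 98q_i, with Q = q_i + Σ_{j≠i} q_j.
First-order condition: 266.9 − 2q_i − Σ_{j≠i} q_j = 0.
In a symmetric equilibrium every exporter chooses the same q, so Σ_{j≠i} q_j = 3q. The condition becomes 266.9 − 5q = 0, giving q = 266.9/5 = 53.38.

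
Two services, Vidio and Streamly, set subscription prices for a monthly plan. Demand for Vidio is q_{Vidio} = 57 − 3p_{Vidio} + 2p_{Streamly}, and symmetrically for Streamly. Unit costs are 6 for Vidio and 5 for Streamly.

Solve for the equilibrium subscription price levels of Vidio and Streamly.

18.5625, 18.1875

Vidio's profit: π = (p_{Vidio} − 6)(57 − 3p_{Vidio} + 2p_{Streamly}).
∂π/∂p_{Vidio} = 75 − 6p_{Vidio} + 2p_{Streamly} = 0 ⇒ p_{Vidio} = 12.5 + (1/3)p_{Streamly}.
Similarly p_{Streamly} = 12 + (1/3)p_{Vidio}.
Solving the two reaction functions simultaneously: (1 − (1/3)(1/3))p_{Vidio} = 12.5 + (1/3)·12, so (8/9)p_{Vidio} = 16.5 and p_{Vidio} = 18.5625.
Then p_{Streamly} = 12 + (1/3)·18.5625 = 18.1875.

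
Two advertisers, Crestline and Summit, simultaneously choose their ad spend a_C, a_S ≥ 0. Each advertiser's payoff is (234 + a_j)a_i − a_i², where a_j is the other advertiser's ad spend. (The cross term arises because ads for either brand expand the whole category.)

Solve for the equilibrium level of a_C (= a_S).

234

Crestline's payoff is (234 + a_S)a_C − a_C².
∂π/∂a_C = 234 + a_S − 2a_C = 0, so a_C = 117 + 0.5a_S.
The game is symmetric, so in equilibrium a_S = a_C: the reaction function gives 0.5a_C = 117, hence a_C = 234.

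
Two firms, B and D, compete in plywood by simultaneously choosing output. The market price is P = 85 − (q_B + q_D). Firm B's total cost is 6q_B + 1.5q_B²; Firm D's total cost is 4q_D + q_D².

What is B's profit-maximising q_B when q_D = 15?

Firm B's profit: π = q_B(85 − (q_B + q_D)) − 6q_B − 1.5q_B².
∂π/∂q_B = 79 − 5q_B − q_D = 0, so q_B = 15.8 − 0.2q_D.
At q_D = 15: q_B = 15.8 − 0.2·15 = 12.8.

12.8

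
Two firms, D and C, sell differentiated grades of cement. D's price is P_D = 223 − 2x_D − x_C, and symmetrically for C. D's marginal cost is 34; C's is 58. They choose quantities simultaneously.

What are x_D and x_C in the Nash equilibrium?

Firm D's profit: π = x_D(223 − 2x_D − x_C) − 34x_D.
∂π/∂x_D = 189 − 4x_D − x_C = 0 ⇒ x_D = 47.25 − 0.25x_C.
Similarly x_C = 41.25 − 0.25x_D.
Plugging x_C into D's best response: x_D = 47.25 − 0.25(41.25 − 0.25x_D) ⇒ 0.9375x_D = 36.9375, so x_D = 39.4.
Then x_C = 41.25 − 0.25·39.4 = 31.4.

39.4, 31.4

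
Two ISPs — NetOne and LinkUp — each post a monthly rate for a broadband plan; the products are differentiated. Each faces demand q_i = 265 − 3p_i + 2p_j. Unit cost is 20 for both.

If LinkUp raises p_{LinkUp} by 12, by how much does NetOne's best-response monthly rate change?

4

NetOne's profit: π = (p_{NetOne} − 20)(265 − 3p_{NetOne} + 2p_{LinkUp}).
∂π/∂p_{NetOne} = 325 − 6p_{NetOne} + 2p_{LinkUp} = 0 ⇒ p_{NetOne} = 325/6 + (1/3)p_{LinkUp}.
The reaction-function slope is 1/3, so a 12-unit rise in p_{LinkUp} moves p_{NetOne} by 1/3 × 12 = 4. NetOne's best response rises — the actions are strategic complements.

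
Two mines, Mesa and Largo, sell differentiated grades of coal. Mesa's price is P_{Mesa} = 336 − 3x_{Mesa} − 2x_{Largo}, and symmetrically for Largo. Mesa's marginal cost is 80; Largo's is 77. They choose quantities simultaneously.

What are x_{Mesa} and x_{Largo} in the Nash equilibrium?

Mine Mesa's profit: π = x_{Mesa}(336 − 3x_{Mesa} − 2x_{Largo}) − 80x_{Mesa}.
∂π/∂x_{Mesa} = 256 − 6x_{Mesa} − 2x_{Largo} = 0 ⇒ x_{Mesa} = 128/3 − (1/3)x_{Largo}.
Similarly x_{Largo} = 259/6 − (1/3)x_{Mesa}.
Plugging x_{Largo} into Mesa's best response: x_{Mesa} = 128/3 − (1/3)(259/6 − (1/3)x_{Mesa}) ⇒ (8/9)x_{Mesa} = 509/18, so x_{Mesa} = 31.8125.
Then x_{Largo} = 259/6 − (1/3)·31.8125 = 32.5625.

31.8125, 32.5625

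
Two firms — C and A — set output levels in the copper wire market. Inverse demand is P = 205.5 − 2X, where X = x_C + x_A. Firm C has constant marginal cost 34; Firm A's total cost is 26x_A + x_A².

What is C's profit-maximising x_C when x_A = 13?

36.375

Firm C's profit: π = x_C(205.5 − 2(x_C + x_A)) − 34x_C.
∂π/∂x_C = 171.5 − 4x_C − 2x_A = 0, so x_C = 42.875 − 0.5x_A.
At x_A = 13: x_C = 42.875 − 0.5·13 = 36.375.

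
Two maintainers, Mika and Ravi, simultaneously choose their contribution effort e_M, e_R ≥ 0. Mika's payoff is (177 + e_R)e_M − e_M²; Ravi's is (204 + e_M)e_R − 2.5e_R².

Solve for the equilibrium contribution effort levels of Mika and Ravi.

Expanding Mika's payoff: 177e_M + e_Re_M − e_M².
∂π/∂e_M = 177 + e_R − 2e_M = 0, so e_M = 88.5 + 0.5e_R.
Likewise for Ravi: e_R = 40.8 + 0.2e_M.
Substituting the second reaction function into the first: e_M = 88.5 + 0.5(40.8 + 0.2e_M), which gives 0.9e_M = 108.9 ⇒ e_M = 121.
Then e_R = 40.8 + 0.2·121 = 65.

121, 65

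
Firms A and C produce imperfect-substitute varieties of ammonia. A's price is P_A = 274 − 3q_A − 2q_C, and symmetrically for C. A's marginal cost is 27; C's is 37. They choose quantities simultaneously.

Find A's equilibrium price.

Firm A's profit: π = q_A(274 − 3q_A − 2q_C) − 27q_A.
∂π/∂q_A = 247 − 6q_A − 2q_C = 0 ⇒ q_A = 247/6 − (1/3)q_C.
Similarly q_C = 39.5 − (1/3)q_A.
Solving the two reaction functions simultaneously: (1 − (−1/3)(−1/3))q_A = 247/6 − (1/3)·39.5, so (8/9)q_A = 28 and q_A = 31.5.
Then q_C = 39.5 − (1/3)·31.5 = 29.
P_A = 274 − 3·31.5 − 2·29 = 121.5.

121.5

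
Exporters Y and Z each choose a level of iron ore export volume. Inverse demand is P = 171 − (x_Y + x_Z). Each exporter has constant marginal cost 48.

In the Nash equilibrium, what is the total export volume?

82

Exporter Y's profit: π = x_Y(171 − (x_Y + x_Z)) − 48x_Y.
∂π/∂x_Y = 123 − 2x_Y − x_Z = 0, so x_Y = 61.5 − 0.5x_Z.
Setting x_Y = x_Z in the reaction function: x_Y = 61.5 − 0.5x_Y, so x_Y = 61.5 / 1.5 = 41.
Total export volume: 41 + 41 = 82.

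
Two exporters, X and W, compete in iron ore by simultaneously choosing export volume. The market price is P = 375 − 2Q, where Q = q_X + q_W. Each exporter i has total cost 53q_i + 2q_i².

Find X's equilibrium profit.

Exporter X's profit: π = q_X(375 − 2(q_X + q_W)) − 53q_X − 2q_X².
∂π/∂q_X = 322 − 8q_X − 2q_W = 0, so q_X = 40.25 − 0.25q_W.
By symmetry q_W = q_X; substituting into the reaction function, 1.25q_X = 40.25 and q_X = 32.2.
Price P = 375 − 2·64.4 = 246.2.
X's profit: (246.2 − 53)·32.2 − 2(32.2)² = 4147.36.

4147.36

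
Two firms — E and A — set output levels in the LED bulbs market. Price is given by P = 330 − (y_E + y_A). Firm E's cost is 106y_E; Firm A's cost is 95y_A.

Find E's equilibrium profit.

5041

Firm E's profit: π = y_E(330 − (y_E + y_A)) − 106y_E.
∂π/∂y_E = 224 − 2y_E − y_A = 0, so y_E = 112 − 0.5y_A.
By the same steps for A: y_A = 117.5 − 0.5y_E.
Substituting the second reaction function into the first: y_E = 112 − 0.5(117.5 − 0.5y_E), which gives 0.75y_E = 53.25 ⇒ y_E = 71.
Then y_A = 117.5 − 0.5·71 = 82.
Price P = 330 − 153 = 177.
E's profit: (177 − 106)·71 = 5041.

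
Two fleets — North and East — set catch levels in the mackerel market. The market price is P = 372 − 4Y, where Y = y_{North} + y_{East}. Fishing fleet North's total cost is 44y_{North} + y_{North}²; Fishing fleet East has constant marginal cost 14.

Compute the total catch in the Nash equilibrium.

54.0625

Fishing fleet North's profit: π = y_{North}(372 − 4(y_{North} + y_{East})) − 44y_{North} − y_{North}².
∂π/∂y_{North} = 328 − 10y_{North} − 4y_{East} = 0, so y_{North} = 32.8 − 0.4y_{East}.
For East: ∂π/∂y_{East} = 358 − 8y_{East} − 4y_{North} = 0 ⇒ y_{East} = 44.75 − 0.5y_{North}.
Substituting the second reaction function into the first: y_{North} = 32.8 − 0.4(44.75 − 0.5y_{North}), which gives 0.8y_{North} = 14.9 ⇒ y_{North} = 18.625.
Then y_{East} = 44.75 − 0.5·18.625 = 35.4375.
Total catch: 18.625 + 35.4375 = 54.0625.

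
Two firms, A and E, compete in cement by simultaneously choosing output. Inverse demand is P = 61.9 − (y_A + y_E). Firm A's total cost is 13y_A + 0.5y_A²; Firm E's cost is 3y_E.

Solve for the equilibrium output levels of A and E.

Firm A's profit: π = y_A(61.9 − (y_A + y_E)) − 13y_A − 0.5y_A².
∂π/∂y_A = 48.9 − 3y_A − y_E = 0, so y_A = 16.3 − (1/3)y_E.
For E: ∂π/∂y_E = 58.9 − 2y_E − y_A = 0 ⇒ y_E = 29.45 − 0.5y_A.
Plugging y_E into A's best response: y_A = 16.3 − (1/3)(29.45 − 0.5y_A) ⇒ (5/6)y_A = 389/60, so y_A = 7.78.
Then y_E = 29.45 − 0.5·7.78 = 25.56.

7.78, 25.56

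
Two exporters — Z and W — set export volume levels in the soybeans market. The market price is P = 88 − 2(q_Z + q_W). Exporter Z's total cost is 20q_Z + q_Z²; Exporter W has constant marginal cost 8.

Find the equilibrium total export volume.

22.8

Exporter Z's profit: π = q_Z(88 − 2(q_Z + q_W)) − 20q_Z − q_Z².
∂π/∂q_Z = 68 − 6q_Z − 2q_W = 0, so q_Z = 34/3 − (1/3)q_W.
For W: ∂π/∂q_W = 80 − 4q_W − 2q_Z = 0 ⇒ q_W = 20 − 0.5q_Z.
Plugging q_W into Z's best response: q_Z = 34/3 − (1/3)(20 − 0.5q_Z) ⇒ (5/6)q_Z = 14/3, so q_Z = 5.6.
Then q_W = 20 − 0.5·5.6 = 17.2.
Total export volume: 5.6 + 17.2 = 22.8.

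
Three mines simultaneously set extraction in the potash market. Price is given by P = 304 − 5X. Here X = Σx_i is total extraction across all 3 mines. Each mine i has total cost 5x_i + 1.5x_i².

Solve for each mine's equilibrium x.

13

A representative mine's profit is π_i = x_i(304 − 5X) − 5x_i − 1.5x_i², with X = x_i + Σ_{j≠i} x_j.
First-order condition: 299 − 13x_i − 5Σ_{j≠i} x_j = 0.
In a symmetric equilibrium every mine chooses the same x, so Σ_{j≠i} x_j = 2x. The condition becomes 299 − 23x = 0, giving x = 299/23 = 13.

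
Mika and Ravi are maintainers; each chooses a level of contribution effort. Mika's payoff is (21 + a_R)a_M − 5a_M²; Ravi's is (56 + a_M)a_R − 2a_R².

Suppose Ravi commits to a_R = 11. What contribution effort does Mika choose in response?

Expanding Mika's payoff: 21a_M + a_Ra_M − 5a_M².
∂π/∂a_M = 21 + a_R − 10a_M = 0, so a_M = 2.1 + 0.1a_R.
At a_R = 11: a_M = 2.1 + 0.1·11 = 3.2.

3.2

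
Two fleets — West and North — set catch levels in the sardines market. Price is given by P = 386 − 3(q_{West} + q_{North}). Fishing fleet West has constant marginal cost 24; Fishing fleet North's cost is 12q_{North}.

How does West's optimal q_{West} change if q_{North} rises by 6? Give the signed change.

-3

Fishing fleet West's profit: π = q_{West}(386 − 3(q_{West} + q_{North})) − 24q_{West}.
∂π/∂q_{West} = 362 − 6q_{West} − 3q_{North} = 0, so q_{West} = 181/3 − 0.5q_{North}.
The reaction-function slope is −0.5, so a 6-unit rise in q_{North} moves q_{West} by −0.5 × 6 = −3. West's best response falls — the actions are strategic substitutes.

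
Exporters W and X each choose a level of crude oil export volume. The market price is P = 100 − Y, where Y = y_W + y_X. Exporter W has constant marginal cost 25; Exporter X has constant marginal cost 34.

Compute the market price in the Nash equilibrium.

53

Exporter W's profit: π = y_W(100 − (y_W + y_X)) − 25y_W.
∂π/∂y_W = 75 − 2y_W − y_X = 0, so y_W = 37.5 − 0.5y_X.
By the same steps for X: y_X = 33 − 0.5y_W.
Plugging y_X into W's best response: y_W = 37.5 − 0.5(33 − 0.5y_W) ⇒ 0.75y_W = 21, so y_W = 28.
Then y_X = 33 − 0.5·28 = 19.
Equilibrium price: P = 100 − 47 = 53.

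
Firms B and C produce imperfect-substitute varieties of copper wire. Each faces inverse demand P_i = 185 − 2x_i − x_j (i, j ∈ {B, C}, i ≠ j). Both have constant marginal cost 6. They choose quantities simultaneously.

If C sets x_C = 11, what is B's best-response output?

Firm B's profit: π = x_B(185 − 2x_B − x_C) − 6x_B.
∂π/∂x_B = 179 − 4x_B − x_C = 0 ⇒ x_B = 44.75 − 0.25x_C.
At x_C = 11: x_B = 44.75 − 0.25·11 = 42.

42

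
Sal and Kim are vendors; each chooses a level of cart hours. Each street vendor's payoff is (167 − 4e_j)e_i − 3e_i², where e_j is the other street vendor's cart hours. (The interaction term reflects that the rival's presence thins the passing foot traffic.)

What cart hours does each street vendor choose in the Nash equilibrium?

Sal's payoff is (167 − 4e_K)e_S − 3e_S².
∂π/∂e_S = 167 − 4e_K − 6e_S = 0, so e_S = 167/6 − (2/3)e_K.
By symmetry e_K = e_S; substituting into the reaction function, (5/3)e_S = 167/6 and e_S = 16.7.

16.7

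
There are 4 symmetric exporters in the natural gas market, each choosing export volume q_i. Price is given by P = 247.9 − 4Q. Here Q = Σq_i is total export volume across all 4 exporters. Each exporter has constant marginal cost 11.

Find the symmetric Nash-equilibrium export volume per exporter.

A representative exporter's profit is π_i = q_i(247.9 − 4Q) − 11q_i, with Q = q_i + Σ_{j≠i} q_j.
First-order condition: 236.9 − 8q_i − 4Σ_{j≠i} q_j = 0.
Imposing symmetry (q_j = q for all j) turns Σ_{j≠i} q_j into 3q, so 236.9 = 20q and q = 11.845.

11.845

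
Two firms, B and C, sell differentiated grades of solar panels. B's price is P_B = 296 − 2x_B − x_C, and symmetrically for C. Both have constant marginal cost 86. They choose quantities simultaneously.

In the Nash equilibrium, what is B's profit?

3528

Firm B's profit: π = x_B(296 − 2x_B − x_C) − 86x_B.
∂π/∂x_B = 210 − 4x_B − x_C = 0 ⇒ x_B = 52.5 − 0.25x_C.
The game is symmetric, so in equilibrium x_C = x_B: the reaction function gives 1.25x_B = 52.5, hence x_B = 42.
P_B = 296 − 2·42 − 42 = 170.
Profit = (170 − 86)·42 = 3528.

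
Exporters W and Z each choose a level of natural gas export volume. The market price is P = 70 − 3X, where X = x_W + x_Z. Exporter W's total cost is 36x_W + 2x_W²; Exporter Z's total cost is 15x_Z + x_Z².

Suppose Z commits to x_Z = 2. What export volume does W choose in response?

2.8

Exporter W's profit: π = x_W(70 − 3(x_W + x_Z)) − 36x_W − 2x_W².
∂π/∂x_W = 34 − 10x_W − 3x_Z = 0, so x_W = 3.4 − 0.3x_Z.
At x_Z = 2: x_W = 3.4 − 0.3·2 = 2.8.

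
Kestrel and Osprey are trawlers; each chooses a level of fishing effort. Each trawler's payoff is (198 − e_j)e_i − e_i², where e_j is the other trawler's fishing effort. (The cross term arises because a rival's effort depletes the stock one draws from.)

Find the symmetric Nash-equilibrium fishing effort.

66

Kestrel's payoff is (198 − e_O)e_K − e_K².
∂π/∂e_K = 198 − e_O − 2e_K = 0, so e_K = 99 − 0.5e_O.
Setting e_K = e_O in the reaction function: e_K = 99 − 0.5e_K, so e_K = 99 / 1.5 = 66.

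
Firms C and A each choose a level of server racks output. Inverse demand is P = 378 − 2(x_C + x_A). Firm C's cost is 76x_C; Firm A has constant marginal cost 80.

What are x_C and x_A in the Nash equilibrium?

Firm C's profit: π = x_C(378 − 2(x_C + x_A)) − 76x_C.
∂π/∂x_C = 302 − 4x_C − 2x_A = 0, so x_C = 75.5 − 0.5x_A.
By the same steps for A: x_A = 74.5 − 0.5x_C.
Plugging x_A into C's best response: x_C = 75.5 − 0.5(74.5 − 0.5x_C) ⇒ 0.75x_C = 38.25, so x_C = 51.
Then x_A = 74.5 − 0.5·51 = 49.

51, 49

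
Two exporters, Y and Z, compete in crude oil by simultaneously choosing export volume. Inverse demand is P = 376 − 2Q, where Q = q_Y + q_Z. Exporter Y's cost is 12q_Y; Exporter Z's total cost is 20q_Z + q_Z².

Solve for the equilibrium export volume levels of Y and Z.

Exporter Y's profit: π = q_Y(376 − 2(q_Y + q_Z)) − 12q_Y.
∂π/∂q_Y = 364 − 4q_Y − 2q_Z = 0, so q_Y = 91 − 0.5q_Z.
For Z: ∂π/∂q_Z = 356 − 6q_Z − 2q_Y = 0 ⇒ q_Z = 178/3 − (1/3)q_Y.
Plugging q_Z into Y's best response: q_Y = 91 − 0.5(178/3 − (1/3)q_Y) ⇒ (5/6)q_Y = 184/3, so q_Y = 73.6.
Then q_Z = 178/3 − (1/3)·73.6 = 34.8.

73.6, 34.8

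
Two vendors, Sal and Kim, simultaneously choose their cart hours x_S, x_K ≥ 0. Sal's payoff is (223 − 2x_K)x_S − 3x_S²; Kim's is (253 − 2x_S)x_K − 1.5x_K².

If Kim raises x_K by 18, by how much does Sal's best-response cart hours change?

Expanding Sal's payoff: 223x_S − 2x_Kx_S − 3x_S².
∂π/∂x_S = 223 − 2x_K − 6x_S = 0, so x_S = 223/6 − (1/3)x_K.
The reaction-function slope is −1/3, so an 18-unit rise in x_K moves x_S by −1/3 × 18 = −6. Sal's best response falls — the actions are strategic substitutes.

-6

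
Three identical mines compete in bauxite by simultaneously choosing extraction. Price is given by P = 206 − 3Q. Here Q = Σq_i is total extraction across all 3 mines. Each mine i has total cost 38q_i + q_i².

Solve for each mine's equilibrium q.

A representative mine's profit is π_i = q_i(206 − 3Q) − 38q_i − q_i², with Q = q_i + Σ_{j≠i} q_j.
First-order condition: 168 − 8q_i − 3Σ_{j≠i} q_j = 0.
Imposing symmetry (q_j = q for all j) turns Σ_{j≠i} q_j into 2q, so 168 = 14q and q = 12.

12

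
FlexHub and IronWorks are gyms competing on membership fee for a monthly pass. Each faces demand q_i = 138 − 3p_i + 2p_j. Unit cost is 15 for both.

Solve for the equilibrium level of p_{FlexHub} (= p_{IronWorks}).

45.75

FlexHub's profit: π = (p_{FlexHub} − 15)(138 − 3p_{FlexHub} + 2p_{IronWorks}).
∂π/∂p_{FlexHub} = 183 − 6p_{FlexHub} + 2p_{IronWorks} = 0 ⇒ p_{FlexHub} = 30.5 + (1/3)p_{IronWorks}.
The game is symmetric, so in equilibrium p_{IronWorks} = p_{FlexHub}: the reaction function gives (2/3)p_{FlexHub} = 30.5, hence p_{FlexHub} = 45.75.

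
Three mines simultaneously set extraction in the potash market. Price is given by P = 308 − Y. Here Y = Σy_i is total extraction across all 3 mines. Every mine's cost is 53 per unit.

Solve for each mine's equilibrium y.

63.75

A representative mine's profit is π_i = y_i(308 − Y) − 53y_i, with Y = y_i + Σ_{j≠i} y_j.
First-order condition: 255 − 2y_i − Σ_{j≠i} y_j = 0.
With identical mines, set every y_j = y: then 255 − 2y − 2y = 0, i.e. y = 255/4 = 63.75.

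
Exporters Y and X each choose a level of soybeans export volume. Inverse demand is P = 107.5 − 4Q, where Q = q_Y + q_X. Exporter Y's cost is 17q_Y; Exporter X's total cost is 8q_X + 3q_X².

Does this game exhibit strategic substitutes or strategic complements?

Exporter Y's profit: π = q_Y(107.5 − 4(q_Y + q_X)) − 17q_Y.
∂π/∂q_Y = 90.5 − 8q_Y − 4q_X = 0, so q_Y = 11.3125 − 0.5q_X.
The best-response slope dq_Y/dq_X = −0.5 < 0: the reaction function is downward-sloping, so the choices are strategic substitutes.

strategic substitutes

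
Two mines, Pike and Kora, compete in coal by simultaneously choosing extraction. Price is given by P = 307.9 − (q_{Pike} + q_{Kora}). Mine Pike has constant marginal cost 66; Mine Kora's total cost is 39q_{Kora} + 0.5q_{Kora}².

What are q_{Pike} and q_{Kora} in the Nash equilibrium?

Mine Pike's profit: π = q_{Pike}(307.9 − (q_{Pike} + q_{Kora})) − 66q_{Pike}.
∂π/∂q_{Pike} = 241.9 − 2q_{Pike} − q_{Kora} = 0, so q_{Pike} = 120.95 − 0.5q_{Kora}.
For Kora: ∂π/∂q_{Kora} = 268.9 − 3q_{Kora} − q_{Pike} = 0 ⇒ q_{Kora} = 2689/30 − (1/3)q_{Pike}.
Plugging q_{Kora} into Pike's best response: q_{Pike} = 120.95 − 0.5(2689/30 − (1/3)q_{Pike}) ⇒ (5/6)q_{Pike} = 1142/15, so q_{Pike} = 91.36.
Then q_{Kora} = 2689/30 − (1/3)·91.36 = 59.18.

91.36, 59.18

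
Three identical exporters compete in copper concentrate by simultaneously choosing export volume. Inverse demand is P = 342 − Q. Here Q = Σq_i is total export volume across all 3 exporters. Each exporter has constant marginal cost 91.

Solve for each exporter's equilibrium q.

62.75

A representative exporter's profit is π_i = q_i(342 − Q) − 91q_i, with Q = q_i + Σ_{j≠i} q_j.
First-order condition: 251 − 2q_i − Σ_{j≠i} q_j = 0.
Imposing symmetry (q_j = q for all j) turns Σ_{j≠i} q_j into 2q, so 251 = 4q and q = 62.75.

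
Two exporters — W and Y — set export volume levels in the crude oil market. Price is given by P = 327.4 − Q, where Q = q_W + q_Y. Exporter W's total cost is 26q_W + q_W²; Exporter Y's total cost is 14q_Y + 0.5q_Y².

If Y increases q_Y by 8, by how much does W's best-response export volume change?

Exporter W's profit: π = q_W(327.4 − (q_W + q_Y)) − 26q_W − q_W².
∂π/∂q_W = 301.4 − 4q_W − q_Y = 0, so q_W = 75.35 − 0.25q_Y.
The reaction-function slope is −0.25, so an 8-unit rise in q_Y moves q_W by −0.25 × 8 = −2. W's best response falls — the actions are strategic substitutes.

-2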